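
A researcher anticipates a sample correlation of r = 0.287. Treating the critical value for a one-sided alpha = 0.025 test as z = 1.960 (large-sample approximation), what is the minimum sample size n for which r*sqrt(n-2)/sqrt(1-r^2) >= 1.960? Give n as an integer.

Need r·√(n−2)/√(1−r²) ≥ 1.960
√(n−2) ≥ 1.960·√(1−0.082369) / 0.287 = 1.960·0.957931 / 0.287 = 6.5420
n−2 ≥ 42.7978  ⇒  n ≥ 44.7978
Smallest integer n = 45

45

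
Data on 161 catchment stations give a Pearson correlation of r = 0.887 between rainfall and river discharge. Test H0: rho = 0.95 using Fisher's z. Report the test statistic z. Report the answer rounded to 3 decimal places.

Fisher z: atanh(0.887) = 1.407678, atanh(0.95) = 1.831781
z = (z_r − z_0)·√(n−3) = (1.407678 − 1.831781)·√158 = -0.424103 · 12.569805 = -5.331

-5.331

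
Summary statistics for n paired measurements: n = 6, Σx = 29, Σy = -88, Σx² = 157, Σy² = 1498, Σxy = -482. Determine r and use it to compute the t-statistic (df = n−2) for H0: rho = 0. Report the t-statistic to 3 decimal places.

S_xy = nΣxy − ΣxΣy = 6·(-482) − 29·(-88) = -2892 − (-2552) = -340
S_xx = nΣx² − (Σx)² = 6·157 − 29² = 942 − 841 = 101
S_yy = nΣy² − (Σy)² = 6·1498 − (-88)² = 8988 − 7744 = 1244
r = S_xy / √(S_xx·S_yy) = -340 / √(101·1244) = -340 / √125644 = -340 / 354.4630 = -0.9592
t = r·√(n−2)/√(1−r²) = -0.9592·√4 / √(1−0.920065) = -1.918400 / 0.282728 = -6.785

-6.785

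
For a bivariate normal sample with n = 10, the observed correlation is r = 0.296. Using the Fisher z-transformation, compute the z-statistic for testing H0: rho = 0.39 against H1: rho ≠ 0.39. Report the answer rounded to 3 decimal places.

-0.282

Fisher z: atanh(0.296) = 0.305130, atanh(0.39) = 0.411800
z = (z_r − z_0)·√(n−3) = (0.305130 − 0.411800)·√7 = -0.106670 · 2.645751 = -0.282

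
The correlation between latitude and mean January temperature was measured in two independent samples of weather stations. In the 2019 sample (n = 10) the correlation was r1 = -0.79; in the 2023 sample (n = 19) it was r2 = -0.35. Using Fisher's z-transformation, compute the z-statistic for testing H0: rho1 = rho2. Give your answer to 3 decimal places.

-1.558

z1 = atanh(-0.79) = -1.071432,  z2 = atanh(-0.35) = -0.365444
SE = √(1/(n1−3) + 1/(n2−3)) = √(1/7 + 1/16) = √(0.1428571 + 0.0625000) = √0.2053571 = 0.453163
z = (z1 − z2)/SE = (-1.071432 − (-0.365444)) / 0.453163 = -0.705988 / 0.453163 = -1.558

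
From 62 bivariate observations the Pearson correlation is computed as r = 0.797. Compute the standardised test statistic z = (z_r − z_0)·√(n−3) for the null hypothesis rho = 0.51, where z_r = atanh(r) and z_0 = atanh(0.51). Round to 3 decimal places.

4.053

z_r = atanh(0.797) = 1.090334,  z_0 = atanh(0.51) = 0.562730
SE = 1/√(n−3) = 1/√59 = 0.130189
z = (z_r − z_0)/SE = (1.090334 − 0.562730) / 0.130189 = 0.527604 / 0.130189 = 4.053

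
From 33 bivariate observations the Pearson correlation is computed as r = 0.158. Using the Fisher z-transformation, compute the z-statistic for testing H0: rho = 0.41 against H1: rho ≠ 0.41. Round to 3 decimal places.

-1.513

z_r = atanh(0.158) = 0.159335,  z_0 = atanh(0.41) = 0.435611
SE = 1/√(n−3) = 1/√30 = 0.182574
z = (z_r − z_0)/SE = (0.159335 − 0.435611) / 0.182574 = -0.276276 / 0.182574 = -1.513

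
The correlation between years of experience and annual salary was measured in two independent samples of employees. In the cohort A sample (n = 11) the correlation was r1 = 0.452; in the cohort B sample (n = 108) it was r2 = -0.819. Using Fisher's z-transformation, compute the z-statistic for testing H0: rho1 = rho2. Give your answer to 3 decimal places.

z1 = atanh(0.452) = 0.487211,  z2 = atanh(-0.819) = -1.153773
SE = √(1/(n1−3) + 1/(n2−3)) = √(1/8 + 1/105) = √(0.1250000 + 0.0095238) = √0.1345238 = 0.366775
z = (z1 − z2)/SE = (0.487211 − (-1.153773)) / 0.366775 = 1.640984 / 0.366775 = 4.474

4.474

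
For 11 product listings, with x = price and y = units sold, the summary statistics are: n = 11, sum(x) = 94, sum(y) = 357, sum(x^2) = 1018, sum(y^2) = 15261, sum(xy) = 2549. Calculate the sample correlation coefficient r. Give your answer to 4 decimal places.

S_xy = nΣxy − ΣxΣy = 11·2549 − 94·357 = 28039 − 33558 = -5519
S_xx = nΣx² − (Σx)² = 11·1018 − 94² = 11198 − 8836 = 2362
S_yy = nΣy² − (Σy)² = 11·15261 − 357² = 167871 − 127449 = 40422
r = S_xy / √(S_xx·S_yy) = -5519 / √(2362·40422) = -5519 / √95476764 = -5519 / 9771.2212 = -0.5648

-0.5648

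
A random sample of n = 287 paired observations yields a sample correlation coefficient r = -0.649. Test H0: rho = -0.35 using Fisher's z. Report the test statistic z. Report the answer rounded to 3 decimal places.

-6.878

z_r = atanh(-0.649) = -0.773569,  z_0 = atanh(-0.35) = -0.365444
SE = 1/√(n−3) = 1/√284 = 0.059339
z = (z_r − z_0)/SE = (-0.773569 − (-0.365444)) / 0.059339 = -0.408125 / 0.059339 = -6.878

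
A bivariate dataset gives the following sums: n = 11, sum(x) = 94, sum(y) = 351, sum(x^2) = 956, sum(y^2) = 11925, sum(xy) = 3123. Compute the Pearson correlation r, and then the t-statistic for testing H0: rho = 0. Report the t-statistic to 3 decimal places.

S_xy = nΣxy − ΣxΣy = 11·3123 − 94·351 = 34353 − 32994 = 1359
S_xx = nΣx² − (Σx)² = 11·956 − 94² = 10516 − 8836 = 1680
S_yy = nΣy² − (Σy)² = 11·11925 − 351² = 131175 − 123201 = 7974
r = S_xy / √(S_xx·S_yy) = 1359 / √(1680·7974) = 1359 / √13396320 = 1359 / 3660.0984 = 0.3713
t = r·√(n−2)/√(1−r²) = 0.3713·√9 / √(1−0.137864) = 1.113900 / 0.928513 = 1.200

1.200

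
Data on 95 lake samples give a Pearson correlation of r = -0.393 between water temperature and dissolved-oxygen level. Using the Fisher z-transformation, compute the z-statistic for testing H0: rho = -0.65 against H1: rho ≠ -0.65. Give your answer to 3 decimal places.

z_r = atanh(-0.393) = -0.415343,  z_0 = atanh(-0.65) = -0.775299
SE = 1/√(n−3) = 1/√92 = 0.104257
z = (z_r − z_0)/SE = (-0.415343 − (-0.775299)) / 0.104257 = 0.359956 / 0.104257 = 3.453

3.453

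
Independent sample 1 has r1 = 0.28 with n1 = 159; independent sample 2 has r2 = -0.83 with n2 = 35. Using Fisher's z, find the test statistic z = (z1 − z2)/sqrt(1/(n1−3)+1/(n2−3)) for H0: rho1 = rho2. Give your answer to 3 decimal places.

z1 = atanh(0.28) = 0.287682,  z2 = atanh(-0.83) = -1.188136
SE = √(1/(n1−3) + 1/(n2−3)) = √(1/156 + 1/32) = √(0.0064103 + 0.0312500) = √0.0376603 = 0.194063
z = (z1 − z2)/SE = (0.287682 − (-1.188136)) / 0.194063 = 1.475818 / 0.194063 = 7.605

7.605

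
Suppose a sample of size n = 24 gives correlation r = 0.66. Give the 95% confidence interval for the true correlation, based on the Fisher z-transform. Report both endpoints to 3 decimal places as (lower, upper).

z_r = atanh(0.66) = 0.792814;  SE = 1/√(n−3) = 1/√21 = 0.218218
z-limits: 0.792814 ± 1.960·0.218218 = 0.792814 ± 0.427707 = [0.365107, 1.220521]
ρ-limits: (tanh 0.365107, tanh 1.220521) = (0.350, 0.840)

(0.350, 0.840)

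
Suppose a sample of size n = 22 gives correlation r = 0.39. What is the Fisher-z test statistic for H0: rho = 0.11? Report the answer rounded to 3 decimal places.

1.314

Fisher z: atanh(0.39) = 0.411800, atanh(0.11) = 0.110447
z = (z_r − z_0)·√(n−3) = (0.411800 − 0.110447)·√19 = 0.301353 · 4.358899 = 1.314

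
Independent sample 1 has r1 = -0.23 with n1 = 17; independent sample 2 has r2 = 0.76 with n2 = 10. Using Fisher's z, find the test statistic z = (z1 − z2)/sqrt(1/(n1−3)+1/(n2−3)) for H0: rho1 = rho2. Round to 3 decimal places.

-2.658

z1 = atanh(-0.23) = -0.234189,  z2 = atanh(0.76) = 0.996215
SE = √(1/(n1−3) + 1/(n2−3)) = √(1/14 + 1/7) = √(0.0714286 + 0.1428571) = √0.2142857 = 0.462910
z = (z1 − z2)/SE = (-0.234189 − 0.996215) / 0.462910 = -1.230404 / 0.462910 = -2.658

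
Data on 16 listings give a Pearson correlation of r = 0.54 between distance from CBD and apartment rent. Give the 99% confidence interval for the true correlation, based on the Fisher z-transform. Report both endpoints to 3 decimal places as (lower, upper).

(-0.110, 0.866)

z_r = atanh(0.54) = 0.604156;  SE = 1/√(n−3) = 1/√13 = 0.277350
z-limits: 0.604156 ± 2.576·0.277350 = 0.604156 ± 0.714454 = [-0.110298, 1.318610]
ρ-limits: (tanh -0.110298, tanh 1.318610) = (-0.110, 0.866)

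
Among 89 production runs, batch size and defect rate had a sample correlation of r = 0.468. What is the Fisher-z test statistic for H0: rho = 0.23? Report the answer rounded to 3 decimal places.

2.535

Fisher z: atanh(0.468) = 0.507506, atanh(0.23) = 0.234189
z = (z_r − z_0)·√(n−3) = (0.507506 − 0.234189)·√86 = 0.273317 · 9.273618 = 2.535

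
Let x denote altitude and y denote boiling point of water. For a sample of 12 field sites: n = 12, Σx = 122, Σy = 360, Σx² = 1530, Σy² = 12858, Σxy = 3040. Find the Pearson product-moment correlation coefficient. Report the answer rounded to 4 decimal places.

-0.8030

S_xy = nΣxy − ΣxΣy = 12·3040 − 122·360 = 36480 − 43920 = -7440
S_xx = nΣx² − (Σx)² = 12·1530 − 122² = 18360 − 14884 = 3476
S_yy = nΣy² − (Σy)² = 12·12858 − 360² = 154296 − 129600 = 24696
r = S_xy / √(S_xx·S_yy) = -7440 / √(3476·24696) = -7440 / √85843296 = -7440 / 9265.1657 = -0.8030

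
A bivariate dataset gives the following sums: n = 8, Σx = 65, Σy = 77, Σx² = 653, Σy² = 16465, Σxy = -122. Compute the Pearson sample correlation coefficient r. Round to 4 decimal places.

-0.5335

S_xy = nΣxy − ΣxΣy = 8·(-122) − 65·77 = -976 − 5005 = -5981
S_xx = nΣx² − (Σx)² = 8·653 − 65² = 5224 − 4225 = 999
S_yy = nΣy² − (Σy)² = 8·16465 − 77² = 131720 − 5929 = 125791
r = S_xy / √(S_xx·S_yy) = -5981 / √(999·125791) = -5981 / √125665209 = -5981 / 11210.0495 = -0.5335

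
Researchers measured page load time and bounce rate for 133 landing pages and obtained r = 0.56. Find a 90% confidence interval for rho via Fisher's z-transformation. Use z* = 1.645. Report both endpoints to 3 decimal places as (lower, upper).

z_r = atanh(0.56) = 0.632833;  SE = 1/√(n−3) = 1/√130 = 0.087706
z-limits: 0.632833 ± 1.645·0.087706 = 0.632833 ± 0.144276 = [0.488557, 0.777109]
ρ-limits: (tanh 0.488557, tanh 0.777109) = (0.453, 0.651)

(0.453, 0.651)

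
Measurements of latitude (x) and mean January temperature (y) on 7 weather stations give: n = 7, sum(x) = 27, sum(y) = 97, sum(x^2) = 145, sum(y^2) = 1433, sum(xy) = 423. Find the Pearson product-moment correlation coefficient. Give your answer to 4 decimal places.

0.8109

S_xy = nΣxy − ΣxΣy = 7·423 − 27·97 = 2961 − 2619 = 342
S_xx = nΣx² − (Σx)² = 7·145 − 27² = 1015 − 729 = 286
S_yy = nΣy² − (Σy)² = 7·1433 − 97² = 10031 − 9409 = 622
r = S_xy / √(S_xx·S_yy) = 342 / √(286·622) = 342 / √177892 = 342 / 421.7725 = 0.8109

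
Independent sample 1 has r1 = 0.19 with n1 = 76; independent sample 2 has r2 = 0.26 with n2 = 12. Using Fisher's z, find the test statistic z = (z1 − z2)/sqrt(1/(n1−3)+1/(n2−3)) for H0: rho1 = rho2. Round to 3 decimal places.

z1 = atanh(0.19) = 0.192337,  z2 = atanh(0.26) = 0.266108
SE = √(1/(n1−3) + 1/(n2−3)) = √(1/73 + 1/9) = √(0.0136986 + 0.1111111) = √0.1248097 = 0.353284
z = (z1 − z2)/SE = (0.192337 − 0.266108) / 0.353284 = -0.073771 / 0.353284 = -0.209

-0.209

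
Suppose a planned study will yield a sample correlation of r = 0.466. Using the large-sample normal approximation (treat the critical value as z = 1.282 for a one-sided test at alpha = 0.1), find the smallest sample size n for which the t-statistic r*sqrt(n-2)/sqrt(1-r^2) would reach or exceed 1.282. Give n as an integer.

8

Need r·√(n−2)/√(1−r²) ≥ 1.282
√(n−2) ≥ 1.282·√(1−0.217156) / 0.466 = 1.282·0.884785 / 0.466 = 2.4341
n−2 ≥ 5.9248  ⇒  n ≥ 7.9248
Smallest integer n = 8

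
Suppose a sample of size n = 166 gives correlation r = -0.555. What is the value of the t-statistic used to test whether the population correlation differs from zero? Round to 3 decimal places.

1 − r² = 1 − 0.308025 = 0.691975;  √(1−r²) = 0.831850
√(n−2) = √164 = 12.806248
t = r·√(n−2)/√(1−r²) = -0.555 · 12.806248 / 0.831850 = -8.544

-8.544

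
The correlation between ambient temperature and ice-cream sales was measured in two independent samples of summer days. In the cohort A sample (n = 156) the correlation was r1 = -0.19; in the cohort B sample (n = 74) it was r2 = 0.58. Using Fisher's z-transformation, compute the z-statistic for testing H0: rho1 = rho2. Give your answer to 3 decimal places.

z1 = atanh(-0.19) = -0.192337,  z2 = atanh(0.58) = 0.662463
SE = √(1/(n1−3) + 1/(n2−3)) = √(1/153 + 1/71) = √(0.0065359 + 0.0140845) = √0.0206204 = 0.143598
z = (z1 − z2)/SE = (-0.192337 − 0.662463) / 0.143598 = -0.854800 / 0.143598 = -5.953

-5.953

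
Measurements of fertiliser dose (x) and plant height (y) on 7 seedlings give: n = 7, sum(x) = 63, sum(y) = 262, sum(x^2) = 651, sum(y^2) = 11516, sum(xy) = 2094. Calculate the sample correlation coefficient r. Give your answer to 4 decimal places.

-0.6966

S_xy = nΣxy − ΣxΣy = 7·2094 − 63·262 = 14658 − 16506 = -1848
S_xx = nΣx² − (Σx)² = 7·651 − 63² = 4557 − 3969 = 588
S_yy = nΣy² − (Σy)² = 7·11516 − 262² = 80612 − 68644 = 11968
r = S_xy / √(S_xx·S_yy) = -1848 / √(588·11968) = -1848 / √7037184 = -1848 / 2652.7691 = -0.6966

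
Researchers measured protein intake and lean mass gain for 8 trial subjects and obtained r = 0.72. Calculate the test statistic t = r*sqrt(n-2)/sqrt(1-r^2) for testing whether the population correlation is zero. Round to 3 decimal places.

2.541

t = r·√(n−2) / √(1−r²) with r = 0.72, n = 8
  = 0.72·√6 / √(1 − 0.5184)
  = 0.72·2.449490 / 0.693974
  = 1.763633 / 0.693974 = 2.541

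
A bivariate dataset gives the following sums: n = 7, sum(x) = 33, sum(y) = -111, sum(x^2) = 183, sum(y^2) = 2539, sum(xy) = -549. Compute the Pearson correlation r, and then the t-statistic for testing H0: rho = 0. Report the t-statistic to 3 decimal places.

S_xy = nΣxy − ΣxΣy = 7·(-549) − 33·(-111) = -3843 − (-3663) = -180
S_xx = nΣx² − (Σx)² = 7·183 − 33² = 1281 − 1089 = 192
S_yy = nΣy² − (Σy)² = 7·2539 − (-111)² = 17773 − 12321 = 5452
r = S_xy / √(S_xx·S_yy) = -180 / √(192·5452) = -180 / √1046784 = -180 / 1023.1246 = -0.1759
t = r·√(n−2)/√(1−r²) = -0.1759·√5 / √(1−0.030941) = -0.393324 / 0.984408 = -0.400

-0.400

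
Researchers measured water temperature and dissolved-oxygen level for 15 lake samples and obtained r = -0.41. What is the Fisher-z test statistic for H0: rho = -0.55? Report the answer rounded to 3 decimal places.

0.633

Fisher z: atanh(-0.41) = -0.435611, atanh(-0.55) = -0.618381
z = (z_r − z_0)·√(n−3) = (-0.435611 − (-0.618381))·√12 = 0.182770 · 3.464102 = 0.633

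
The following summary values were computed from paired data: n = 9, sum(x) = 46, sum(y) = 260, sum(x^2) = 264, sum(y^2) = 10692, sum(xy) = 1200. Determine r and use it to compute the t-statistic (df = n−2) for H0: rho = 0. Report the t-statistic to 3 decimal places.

-1.243

Numerator: nΣxy − (Σx)(Σy) = 9·1200 − (46)(260) = -1160
Denominator: √[(nΣx²−(Σx)²)(nΣy²−(Σy)²)]
  nΣx²−(Σx)² = 9·264 − 2116 = 260;  nΣy²−(Σy)² = 9·10692 − 67600 = 28628
  √(260·28628) = √7443280 = 2728.2375
r = -1160 / 2728.2375 = -0.4252
t = r·√(n−2)/√(1−r²) = -0.4252·√7 / √(1−0.180795) = -1.124973 / 0.905099 = -1.243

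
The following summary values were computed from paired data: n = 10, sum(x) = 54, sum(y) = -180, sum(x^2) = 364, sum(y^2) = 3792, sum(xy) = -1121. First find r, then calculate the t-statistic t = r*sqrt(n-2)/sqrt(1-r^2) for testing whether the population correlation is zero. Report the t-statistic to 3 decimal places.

-3.162

S_xy = nΣxy − ΣxΣy = 10·(-1121) − 54·(-180) = -11210 − (-9720) = -1490
S_xx = nΣx² − (Σx)² = 10·364 − 54² = 3640 − 2916 = 724
S_yy = nΣy² − (Σy)² = 10·3792 − (-180)² = 37920 − 32400 = 5520
r = S_xy / √(S_xx·S_yy) = -1490 / √(724·5520) = -1490 / √3996480 = -1490 / 1999.1198 = -0.7453
t = r·√(n−2)/√(1−r²) = -0.7453·√8 / √(1−0.555472) = -2.108027 / 0.666729 = -3.162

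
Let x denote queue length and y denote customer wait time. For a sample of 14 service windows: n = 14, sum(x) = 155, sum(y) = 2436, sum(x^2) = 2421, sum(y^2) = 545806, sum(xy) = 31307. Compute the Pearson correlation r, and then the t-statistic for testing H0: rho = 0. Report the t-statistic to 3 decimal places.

Numerator: nΣxy − (Σx)(Σy) = 14·31307 − (155)(2436) = 60718
Denominator: √[(nΣx²−(Σx)²)(nΣy²−(Σy)²)]
  nΣx²−(Σx)² = 14·2421 − 24025 = 9869;  nΣy²−(Σy)² = 14·545806 − 5934096 = 1707188
  √(9869·1707188) = √16848238372 = 129800.7641
r = 60718 / 129800.7641 = 0.4678
t = r·√(n−2)/√(1−r²) = 0.4678·√12 / √(1−0.218837) = 1.620507 / 0.883834 = 1.833

1.833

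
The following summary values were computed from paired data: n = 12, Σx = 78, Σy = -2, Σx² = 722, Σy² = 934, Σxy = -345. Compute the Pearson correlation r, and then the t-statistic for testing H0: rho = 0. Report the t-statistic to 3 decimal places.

-3.490

Numerator: nΣxy − (Σx)(Σy) = 12·(-345) − (78)(-2) = -3984
Denominator: √[(nΣx²−(Σx)²)(nΣy²−(Σy)²)]
  nΣx²−(Σx)² = 12·722 − 6084 = 2580;  nΣy²−(Σy)² = 12·934 − 4 = 11204
  √(2580·11204) = √28906320 = 5376.4598
r = -3984 / 5376.4598 = -0.7410
t = r·√(n−2)/√(1−r²) = -0.7410·√10 / √(1−0.549081) = -2.343248 / 0.671505 = -3.490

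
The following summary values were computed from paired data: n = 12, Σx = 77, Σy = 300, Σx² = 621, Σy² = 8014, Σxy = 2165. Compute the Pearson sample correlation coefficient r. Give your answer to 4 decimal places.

S_xy = nΣxy − ΣxΣy = 12·2165 − 77·300 = 25980 − 23100 = 2880
S_xx = nΣx² − (Σx)² = 12·621 − 77² = 7452 − 5929 = 1523
S_yy = nΣy² − (Σy)² = 12·8014 − 300² = 96168 − 90000 = 6168
r = S_xy / √(S_xx·S_yy) = 2880 / √(1523·6168) = 2880 / √9393864 = 2880 / 3064.9411 = 0.9397

0.9397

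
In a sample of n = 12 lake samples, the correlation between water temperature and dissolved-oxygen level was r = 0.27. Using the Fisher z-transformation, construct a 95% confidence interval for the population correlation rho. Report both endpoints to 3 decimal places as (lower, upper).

z_r = atanh(0.27) = 0.276864;  SE = 1/√(n−3) = 1/√9 = 0.333333
z-limits: 0.276864 ± 1.960·0.333333 = 0.276864 ± 0.653333 = [-0.376469, 0.930197]
ρ-limits: (tanh -0.376469, tanh 0.930197) = (-0.360, 0.731)

(-0.360, 0.731)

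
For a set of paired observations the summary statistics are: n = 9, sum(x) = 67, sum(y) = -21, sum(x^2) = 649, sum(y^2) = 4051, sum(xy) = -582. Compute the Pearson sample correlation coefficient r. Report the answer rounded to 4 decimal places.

S_xy = nΣxy − ΣxΣy = 9·(-582) − 67·(-21) = -5238 − (-1407) = -3831
S_xx = nΣx² − (Σx)² = 9·649 − 67² = 5841 − 4489 = 1352
S_yy = nΣy² − (Σy)² = 9·4051 − (-21)² = 36459 − 441 = 36018
r = S_xy / √(S_xx·S_yy) = -3831 / √(1352·36018) = -3831 / √48696336 = -3831 / 6978.2760 = -0.5490

-0.5490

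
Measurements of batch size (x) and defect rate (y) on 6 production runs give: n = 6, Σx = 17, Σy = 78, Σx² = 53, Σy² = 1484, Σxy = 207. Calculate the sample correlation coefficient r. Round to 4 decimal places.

-0.2937

Numerator: nΣxy − (Σx)(Σy) = 6·207 − (17)(78) = -84
Denominator: √[(nΣx²−(Σx)²)(nΣy²−(Σy)²)]
  nΣx²−(Σx)² = 6·53 − 289 = 29;  nΣy²−(Σy)² = 6·1484 − 6084 = 2820
  √(29·2820) = √81780 = 285.9720
r = -84 / 285.9720 = -0.2937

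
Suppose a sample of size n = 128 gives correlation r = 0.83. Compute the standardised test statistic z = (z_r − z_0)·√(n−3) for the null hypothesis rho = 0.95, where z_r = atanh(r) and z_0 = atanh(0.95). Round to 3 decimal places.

Fisher z: atanh(0.83) = 1.188136, atanh(0.95) = 1.831781
z = (z_r − z_0)·√(n−3) = (1.188136 − 1.831781)·√125 = -0.643645 · 11.180340 = -7.196

-7.196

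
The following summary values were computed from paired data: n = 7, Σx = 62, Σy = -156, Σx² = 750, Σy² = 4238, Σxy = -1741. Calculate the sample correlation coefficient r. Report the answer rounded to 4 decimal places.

Numerator: nΣxy − (Σx)(Σy) = 7·(-1741) − (62)(-156) = -2515
Denominator: √[(nΣx²−(Σx)²)(nΣy²−(Σy)²)]
  nΣx²−(Σx)² = 7·750 − 3844 = 1406;  nΣy²−(Σy)² = 7·4238 − 24336 = 5330
  √(1406·5330) = √7493980 = 2737.5135
r = -2515 / 2737.5135 = -0.9187

-0.9187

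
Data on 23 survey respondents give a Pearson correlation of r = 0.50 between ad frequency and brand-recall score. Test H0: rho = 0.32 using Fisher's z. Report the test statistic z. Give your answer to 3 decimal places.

Fisher z: atanh(0.50) = 0.549306, atanh(0.32) = 0.331647
z = (z_r − z_0)·√(n−3) = (0.549306 − 0.331647)·√20 = 0.217659 · 4.472136 = 0.973

0.973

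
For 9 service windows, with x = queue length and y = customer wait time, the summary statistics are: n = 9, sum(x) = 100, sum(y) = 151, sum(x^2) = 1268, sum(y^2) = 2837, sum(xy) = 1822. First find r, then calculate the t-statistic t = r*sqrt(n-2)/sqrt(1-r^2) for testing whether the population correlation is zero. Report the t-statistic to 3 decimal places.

Numerator: nΣxy − (Σx)(Σy) = 9·1822 − (100)(151) = 1298
Denominator: √[(nΣx²−(Σx)²)(nΣy²−(Σy)²)]
  nΣx²−(Σx)² = 9·1268 − 10000 = 1412;  nΣy²−(Σy)² = 9·2837 − 22801 = 2732
  √(1412·2732) = √3857584 = 1964.0733
r = 1298 / 1964.0733 = 0.6609
t = r·√(n−2)/√(1−r²) = 0.6609·√7 / √(1−0.436789) = 1.748577 / 0.750474 = 2.330

2.330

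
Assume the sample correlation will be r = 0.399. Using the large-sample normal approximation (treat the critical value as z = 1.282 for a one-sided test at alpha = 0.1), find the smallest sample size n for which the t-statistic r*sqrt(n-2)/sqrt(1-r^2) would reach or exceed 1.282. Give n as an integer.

Need r·√(n−2)/√(1−r²) ≥ 1.282
√(n−2) ≥ 1.282·√(1−0.159201) / 0.399 = 1.282·0.916951 / 0.399 = 2.9462
n−2 ≥ 8.6801  ⇒  n ≥ 10.6801
Smallest integer n = 11

11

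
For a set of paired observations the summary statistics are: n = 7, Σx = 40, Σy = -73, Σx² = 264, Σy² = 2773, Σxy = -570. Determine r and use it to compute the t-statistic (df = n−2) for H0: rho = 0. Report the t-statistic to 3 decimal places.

Numerator: nΣxy − (Σx)(Σy) = 7·(-570) − (40)(-73) = -1070
Denominator: √[(nΣx²−(Σx)²)(nΣy²−(Σy)²)]
  nΣx²−(Σx)² = 7·264 − 1600 = 248;  nΣy²−(Σy)² = 7·2773 − 5329 = 14082
  √(248·14082) = √3492336 = 1868.7793
r = -1070 / 1868.7793 = -0.5726
t = r·√(n−2)/√(1−r²) = -0.5726·√5 / √(1−0.327871) = -1.280373 / 0.819835 = -1.562

-1.562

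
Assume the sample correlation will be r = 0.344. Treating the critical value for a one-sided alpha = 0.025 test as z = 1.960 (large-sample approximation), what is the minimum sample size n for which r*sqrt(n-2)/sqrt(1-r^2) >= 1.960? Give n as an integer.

31

Need r·√(n−2)/√(1−r²) ≥ 1.960
√(n−2) ≥ 1.960·√(1−0.118336) / 0.344 = 1.960·0.938970 / 0.344 = 5.3499
n−2 ≥ 28.6214  ⇒  n ≥ 30.6214
Smallest integer n = 31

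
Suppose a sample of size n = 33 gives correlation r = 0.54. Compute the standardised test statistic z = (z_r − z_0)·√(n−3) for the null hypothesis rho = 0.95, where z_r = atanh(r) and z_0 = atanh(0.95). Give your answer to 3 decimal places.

-6.724

z_r = atanh(0.54) = 0.604156,  z_0 = atanh(0.95) = 1.831781
SE = 1/√(n−3) = 1/√30 = 0.182574
z = (z_r − z_0)/SE = (0.604156 − 1.831781) / 0.182574 = -1.227625 / 0.182574 = -6.724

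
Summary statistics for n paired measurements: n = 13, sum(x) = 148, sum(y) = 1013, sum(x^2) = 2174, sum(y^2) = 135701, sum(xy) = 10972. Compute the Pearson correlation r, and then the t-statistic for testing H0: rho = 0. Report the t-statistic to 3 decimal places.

S_xy = nΣxy − ΣxΣy = 13·10972 − 148·1013 = 142636 − 149924 = -7288
S_xx = nΣx² − (Σx)² = 13·2174 − 148² = 28262 − 21904 = 6358
S_yy = nΣy² − (Σy)² = 13·135701 − 1013² = 1764113 − 1026169 = 737944
r = S_xy / √(S_xx·S_yy) = -7288 / √(6358·737944) = -7288 / √4691847952 = -7288 / 68497.0653 = -0.1064
t = r·√(n−2)/√(1−r²) = -0.1064·√11 / √(1−0.011321) = -0.352889 / 0.994323 = -0.355

-0.355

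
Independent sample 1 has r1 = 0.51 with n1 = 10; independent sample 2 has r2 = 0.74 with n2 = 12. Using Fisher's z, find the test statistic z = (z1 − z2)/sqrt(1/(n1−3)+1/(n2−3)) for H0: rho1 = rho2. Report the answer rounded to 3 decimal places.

-0.769

z1 = atanh(0.51) = 0.562730,  z2 = atanh(0.74) = 0.950479
SE = √(1/(n1−3) + 1/(n2−3)) = √(1/7 + 1/9) = √(0.1428571 + 0.1111111) = √0.2539682 = 0.503953
z = (z1 − z2)/SE = (0.562730 − 0.950479) / 0.503953 = -0.387749 / 0.503953 = -0.769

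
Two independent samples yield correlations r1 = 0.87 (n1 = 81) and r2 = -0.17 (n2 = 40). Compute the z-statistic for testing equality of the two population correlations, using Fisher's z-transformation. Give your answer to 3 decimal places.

7.538

Fisher z-transforms: z1 = atanh(0.87) = 1.333080, z2 = atanh(-0.17) = -0.171667; difference d = 1.504747
Var(d) = 1/78 + 1/37 = 0.0128205 + 0.0270270 = 0.0398475
z = d/√Var(d) = 1.504747 / √0.0398475 = 1.504747 / 0.199618 = 7.538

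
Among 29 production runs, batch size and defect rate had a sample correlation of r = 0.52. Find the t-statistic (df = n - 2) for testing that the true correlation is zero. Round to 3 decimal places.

3.163

1 − r² = 1 − 0.2704 = 0.7296;  √(1−r²) = 0.854166
√(n−2) = √27 = 5.196152
t = r·√(n−2)/√(1−r²) = 0.52 · 5.196152 / 0.854166 = 3.163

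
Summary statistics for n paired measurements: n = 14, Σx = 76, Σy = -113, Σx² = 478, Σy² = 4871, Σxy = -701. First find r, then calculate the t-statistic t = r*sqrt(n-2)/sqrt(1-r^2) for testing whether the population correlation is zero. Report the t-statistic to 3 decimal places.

-0.605

S_xy = nΣxy − ΣxΣy = 14·(-701) − 76·(-113) = -9814 − (-8588) = -1226
S_xx = nΣx² − (Σx)² = 14·478 − 76² = 6692 − 5776 = 916
S_yy = nΣy² − (Σy)² = 14·4871 − (-113)² = 68194 − 12769 = 55425
r = S_xy / √(S_xx·S_yy) = -1226 / √(916·55425) = -1226 / √50769300 = -1226 / 7125.2579 = -0.1721
t = r·√(n−2)/√(1−r²) = -0.1721·√12 / √(1−0.029618) = -0.596172 / 0.985080 = -0.605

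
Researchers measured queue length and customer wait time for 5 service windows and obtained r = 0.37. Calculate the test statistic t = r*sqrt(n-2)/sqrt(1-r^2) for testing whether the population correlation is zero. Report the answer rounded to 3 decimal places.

1 − r² = 1 − 0.1369 = 0.8631;  √(1−r²) = 0.929032
√(n−2) = √3 = 1.732051
t = r·√(n−2)/√(1−r²) = 0.37 · 1.732051 / 0.929032 = 0.690

0.690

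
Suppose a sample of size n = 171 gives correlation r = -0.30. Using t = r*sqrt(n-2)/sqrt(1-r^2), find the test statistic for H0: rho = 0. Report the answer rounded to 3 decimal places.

-4.088

t = r·√(n−2) / √(1−r²) with r = -0.30, n = 171
  = -0.30·√169 / √(1 − 0.0900)
  = -0.30·13.000000 / 0.953939
  = -3.900000 / 0.953939 = -4.088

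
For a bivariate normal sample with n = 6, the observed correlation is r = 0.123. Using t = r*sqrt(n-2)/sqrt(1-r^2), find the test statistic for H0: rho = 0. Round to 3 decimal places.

0.248

t = r·√(n−2) / √(1−r²) with r = 0.123, n = 6
  = 0.123·√4 / √(1 − 0.015129)
  = 0.123·2.000000 / 0.992407
  = 0.246000 / 0.992407 = 0.248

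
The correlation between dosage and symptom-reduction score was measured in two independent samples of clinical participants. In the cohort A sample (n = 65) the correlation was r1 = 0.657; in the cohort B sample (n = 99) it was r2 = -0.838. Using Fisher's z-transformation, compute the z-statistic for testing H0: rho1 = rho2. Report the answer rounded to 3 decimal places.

12.287

z1 = atanh(0.657) = 0.787517,  z2 = atanh(-0.838) = -1.214418
SE = √(1/(n1−3) + 1/(n2−3)) = √(1/62 + 1/96) = √(0.0161290 + 0.0104167) = √0.0265457 = 0.162929
z = (z1 − z2)/SE = (0.787517 − (-1.214418)) / 0.162929 = 2.001935 / 0.162929 = 12.287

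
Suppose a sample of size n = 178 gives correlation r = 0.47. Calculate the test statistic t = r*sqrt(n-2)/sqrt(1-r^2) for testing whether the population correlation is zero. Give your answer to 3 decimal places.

7.064

t = r·√(n−2) / √(1−r²) with r = 0.47, n = 178
  = 0.47·√176 / √(1 − 0.2209)
  = 0.47·13.266499 / 0.882666
  = 6.235255 / 0.882666 = 7.064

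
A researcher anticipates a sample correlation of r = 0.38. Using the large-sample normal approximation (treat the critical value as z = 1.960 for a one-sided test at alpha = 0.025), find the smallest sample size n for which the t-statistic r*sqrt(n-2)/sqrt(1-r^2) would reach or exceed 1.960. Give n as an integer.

25

Need r·√(n−2)/√(1−r²) ≥ 1.960
√(n−2) ≥ 1.960·√(1−0.1444) / 0.38 = 1.960·0.924986 / 0.38 = 4.7710
n−2 ≥ 22.7624  ⇒  n ≥ 24.7624
Smallest integer n = 25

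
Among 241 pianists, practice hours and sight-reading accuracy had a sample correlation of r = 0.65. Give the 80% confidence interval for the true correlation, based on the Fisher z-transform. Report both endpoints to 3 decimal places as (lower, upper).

z_r = atanh(0.65) = 0.775299;  SE = 1/√(n−3) = 1/√238 = 0.064820
z-limits: 0.775299 ± 1.282·0.064820 = 0.775299 ± 0.083099 = [0.692200, 0.858398]
ρ-limits: (tanh 0.692200, tanh 0.858398) = (0.599, 0.695)

(0.599, 0.695)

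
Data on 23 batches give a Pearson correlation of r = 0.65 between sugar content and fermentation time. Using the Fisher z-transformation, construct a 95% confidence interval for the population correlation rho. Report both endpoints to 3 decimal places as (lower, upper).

(0.325, 0.838)

z_r = atanh(0.65) = 0.775299;  SE = 1/√(n−3) = 1/√20 = 0.223607
z-limits: 0.775299 ± 1.960·0.223607 = 0.775299 ± 0.438270 = [0.337029, 1.213569]
ρ-limits: (tanh 0.337029, tanh 1.213569) = (0.325, 0.838)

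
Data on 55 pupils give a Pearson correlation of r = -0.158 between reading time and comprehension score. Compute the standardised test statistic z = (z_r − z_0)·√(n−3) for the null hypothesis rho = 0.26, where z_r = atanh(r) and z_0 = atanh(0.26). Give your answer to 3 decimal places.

-3.068

Fisher z: atanh(-0.158) = -0.159335, atanh(0.26) = 0.266108
z = (z_r − z_0)·√(n−3) = (-0.159335 − 0.266108)·√52 = -0.425443 · 7.211103 = -3.068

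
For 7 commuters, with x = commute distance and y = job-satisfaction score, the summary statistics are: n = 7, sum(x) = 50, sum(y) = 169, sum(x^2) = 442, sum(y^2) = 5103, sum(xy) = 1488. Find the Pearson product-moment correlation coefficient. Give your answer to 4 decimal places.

S_xy = nΣxy − ΣxΣy = 7·1488 − 50·169 = 10416 − 8450 = 1966
S_xx = nΣx² − (Σx)² = 7·442 − 50² = 3094 − 2500 = 594
S_yy = nΣy² − (Σy)² = 7·5103 − 169² = 35721 − 28561 = 7160
r = S_xy / √(S_xx·S_yy) = 1966 / √(594·7160) = 1966 / √4253040 = 1966 / 2062.2900 = 0.9533

0.9533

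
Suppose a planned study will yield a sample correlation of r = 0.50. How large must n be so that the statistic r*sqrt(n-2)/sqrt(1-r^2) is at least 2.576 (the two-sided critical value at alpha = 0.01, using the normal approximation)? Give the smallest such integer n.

Need r·√(n−2)/√(1−r²) ≥ 2.576
√(n−2) ≥ 2.576·√(1−0.2500) / 0.50 = 2.576·0.866025 / 0.50 = 4.4618
n−2 ≥ 19.9077  ⇒  n ≥ 21.9077
Smallest integer n = 22

22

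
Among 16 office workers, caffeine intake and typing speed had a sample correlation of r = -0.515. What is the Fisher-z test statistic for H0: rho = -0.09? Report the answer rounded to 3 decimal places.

-1.728

Fisher z: atanh(-0.515) = -0.569511, atanh(-0.09) = -0.090244
z = (z_r − z_0)·√(n−3) = (-0.569511 − (-0.090244))·√13 = -0.479267 · 3.605551 = -1.728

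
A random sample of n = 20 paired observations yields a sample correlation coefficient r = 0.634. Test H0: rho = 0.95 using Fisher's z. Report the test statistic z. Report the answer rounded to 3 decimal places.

-4.468

Fisher z: atanh(0.634) = 0.748076, atanh(0.95) = 1.831781
z = (z_r − z_0)·√(n−3) = (0.748076 − 1.831781)·√17 = -1.083705 · 4.123106 = -4.468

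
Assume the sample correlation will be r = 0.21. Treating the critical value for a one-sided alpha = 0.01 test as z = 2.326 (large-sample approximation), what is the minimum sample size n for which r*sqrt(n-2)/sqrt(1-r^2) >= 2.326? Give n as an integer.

Need r·√(n−2)/√(1−r²) ≥ 2.326
√(n−2) ≥ 2.326·√(1−0.0441) / 0.21 = 2.326·0.977701 / 0.21 = 10.8292
n−2 ≥ 117.2716  ⇒  n ≥ 119.2716
Smallest integer n = 120

120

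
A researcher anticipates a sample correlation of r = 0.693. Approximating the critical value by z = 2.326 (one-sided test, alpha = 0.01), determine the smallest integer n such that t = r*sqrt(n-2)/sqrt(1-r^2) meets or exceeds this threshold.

r√(n−2)/√(1−r²) ≥ 2.326  ⇔  n−2 ≥ (2.326)²·(1−r²)/r²
(1−r²)/r² = (1−0.480249)/0.480249 = 1.0823
n ≥ 2 + 5.410276·1.0823 = 2 + 5.8555 = 7.8555
⌈7.8555⌉ = 8

8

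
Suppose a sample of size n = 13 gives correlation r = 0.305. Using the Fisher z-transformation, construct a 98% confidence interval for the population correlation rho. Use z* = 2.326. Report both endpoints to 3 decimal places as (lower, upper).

(-0.397, 0.782)

z_r = atanh(0.305) = 0.315023;  SE = 1/√(n−3) = 1/√10 = 0.316228
z-limits: 0.315023 ± 2.326·0.316228 = 0.315023 ± 0.735546 = [-0.420523, 1.050569]
ρ-limits: (tanh -0.420523, tanh 1.050569) = (-0.397, 0.782)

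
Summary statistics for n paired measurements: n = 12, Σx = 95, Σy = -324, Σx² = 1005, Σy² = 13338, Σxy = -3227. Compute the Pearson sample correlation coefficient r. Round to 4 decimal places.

-0.6144

Numerator: nΣxy − (Σx)(Σy) = 12·(-3227) − (95)(-324) = -7944
Denominator: √[(nΣx²−(Σx)²)(nΣy²−(Σy)²)]
  nΣx²−(Σx)² = 12·1005 − 9025 = 3035;  nΣy²−(Σy)² = 12·13338 − 104976 = 55080
  √(3035·55080) = √167167800 = 12929.3387
r = -7944 / 12929.3387 = -0.6144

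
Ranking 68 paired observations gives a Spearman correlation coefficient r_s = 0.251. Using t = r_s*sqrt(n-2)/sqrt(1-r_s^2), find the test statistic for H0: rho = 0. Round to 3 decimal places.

2.107

1 − r_s² = 1 − 0.063001 = 0.936999;  √(1−r_s²) = 0.967987
√(n−2) = √66 = 8.124038
t = r_s·√(n−2)/√(1−r_s²) = 0.251 · 8.124038 / 0.967987 = 2.107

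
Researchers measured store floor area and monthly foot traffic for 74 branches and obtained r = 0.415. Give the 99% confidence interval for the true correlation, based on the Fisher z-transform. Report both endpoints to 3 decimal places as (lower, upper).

Fisher z: z_r = atanh(r) = ½·ln((1+0.415)/(1−0.415)) = 0.441636
SE(z) = 1/√(n−3) = 1/√71 = 0.118678
99% ⇒ z* = 2.576; margin = 2.576·0.118678 = 0.305715
CI on z-scale: (0.135921, 0.747351)
Back-transform: tanh(0.135921) = 0.135090, tanh(0.747351) = 0.633566

(0.135, 0.634)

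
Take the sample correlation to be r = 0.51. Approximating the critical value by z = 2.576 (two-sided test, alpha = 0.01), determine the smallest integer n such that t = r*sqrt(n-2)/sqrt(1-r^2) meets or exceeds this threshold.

21

r√(n−2)/√(1−r²) ≥ 2.576  ⇔  n−2 ≥ (2.576)²·(1−r²)/r²
(1−r²)/r² = (1−0.2601)/0.2601 = 2.8447
n ≥ 2 + 6.635776·2.8447 = 2 + 18.8768 = 20.8768
⌈20.8768⌉ = 21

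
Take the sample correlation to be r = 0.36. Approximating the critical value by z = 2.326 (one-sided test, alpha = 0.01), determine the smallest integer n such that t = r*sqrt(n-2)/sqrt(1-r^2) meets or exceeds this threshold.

39

Need r·√(n−2)/√(1−r²) ≥ 2.326
√(n−2) ≥ 2.326·√(1−0.1296) / 0.36 = 2.326·0.932952 / 0.36 = 6.0279
n−2 ≥ 36.3356  ⇒  n ≥ 38.3356
Smallest integer n = 39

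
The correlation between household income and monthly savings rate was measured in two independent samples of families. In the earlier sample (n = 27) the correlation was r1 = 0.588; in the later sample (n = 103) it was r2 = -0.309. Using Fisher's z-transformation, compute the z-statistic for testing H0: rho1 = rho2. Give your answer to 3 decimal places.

z1 = atanh(0.588) = 0.674604,  z2 = atanh(-0.309) = -0.319439
SE = √(1/(n1−3) + 1/(n2−3)) = √(1/24 + 1/100) = √(0.0416667 + 0.0100000) = √0.0516667 = 0.227303
z = (z1 − z2)/SE = (0.674604 − (-0.319439)) / 0.227303 = 0.994043 / 0.227303 = 4.373

4.373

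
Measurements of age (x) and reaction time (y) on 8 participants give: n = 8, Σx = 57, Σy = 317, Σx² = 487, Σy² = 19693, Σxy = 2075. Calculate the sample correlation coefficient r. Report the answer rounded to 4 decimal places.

-0.2418

Numerator: nΣxy − (Σx)(Σy) = 8·2075 − (57)(317) = -1469
Denominator: √[(nΣx²−(Σx)²)(nΣy²−(Σy)²)]
  nΣx²−(Σx)² = 8·487 − 3249 = 647;  nΣy²−(Σy)² = 8·19693 − 100489 = 57055
  √(647·57055) = √36914585 = 6075.7374
r = -1469 / 6075.7374 = -0.2418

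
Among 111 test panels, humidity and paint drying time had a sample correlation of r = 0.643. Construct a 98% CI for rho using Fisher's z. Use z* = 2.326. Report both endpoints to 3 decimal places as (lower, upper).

(0.493, 0.756)

Fisher z: z_r = atanh(r) = ½·ln((1+0.643)/(1−0.643)) = 0.763272
SE(z) = 1/√(n−3) = 1/√108 = 0.096225
98% ⇒ z* = 2.326; margin = 2.326·0.096225 = 0.223819
CI on z-scale: (0.539453, 0.987091)
Back-transform: tanh(0.539453) = 0.492574, tanh(0.987091) = 0.756119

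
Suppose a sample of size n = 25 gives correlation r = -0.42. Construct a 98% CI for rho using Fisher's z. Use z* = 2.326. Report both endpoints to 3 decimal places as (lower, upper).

(-0.737, 0.048)

Fisher z: z_r = atanh(r) = ½·ln((1+(-0.42))/(1−(-0.42))) = -0.447692
SE(z) = 1/√(n−3) = 1/√22 = 0.213201
98% ⇒ z* = 2.326; margin = 2.326·0.213201 = 0.495906
CI on z-scale: (-0.943598, 0.048214)
Back-transform: tanh(-0.943598) = -0.736871, tanh(0.048214) = 0.048177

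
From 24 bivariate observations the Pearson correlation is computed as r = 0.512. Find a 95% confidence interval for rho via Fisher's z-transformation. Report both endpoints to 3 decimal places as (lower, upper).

z_r = atanh(0.512) = 0.565437;  SE = 1/√(n−3) = 1/√21 = 0.218218
z-limits: 0.565437 ± 1.960·0.218218 = 0.565437 ± 0.427707 = [0.137730, 0.993144]
ρ-limits: (tanh 0.137730, tanh 0.993144) = (0.137, 0.759)

(0.137, 0.759)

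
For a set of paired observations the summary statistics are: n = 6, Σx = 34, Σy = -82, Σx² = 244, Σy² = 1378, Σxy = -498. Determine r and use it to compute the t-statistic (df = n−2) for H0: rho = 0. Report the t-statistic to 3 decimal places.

S_xy = nΣxy − ΣxΣy = 6·(-498) − 34·(-82) = -2988 − (-2788) = -200
S_xx = nΣx² − (Σx)² = 6·244 − 34² = 1464 − 1156 = 308
S_yy = nΣy² − (Σy)² = 6·1378 − (-82)² = 8268 − 6724 = 1544
r = S_xy / √(S_xx·S_yy) = -200 / √(308·1544) = -200 / √475552 = -200 / 689.6028 = -0.2900
t = r·√(n−2)/√(1−r²) = -0.2900·√4 / √(1−0.084100) = -0.580000 / 0.957027 = -0.606

-0.606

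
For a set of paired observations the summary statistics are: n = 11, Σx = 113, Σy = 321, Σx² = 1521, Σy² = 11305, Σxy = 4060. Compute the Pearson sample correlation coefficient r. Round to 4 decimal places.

0.9127

Numerator: nΣxy − (Σx)(Σy) = 11·4060 − (113)(321) = 8387
Denominator: √[(nΣx²−(Σx)²)(nΣy²−(Σy)²)]
  nΣx²−(Σx)² = 11·1521 − 12769 = 3962;  nΣy²−(Σy)² = 11·11305 − 103041 = 21314
  √(3962·21314) = √84446068 = 9189.4542
r = 8387 / 9189.4542 = 0.9127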